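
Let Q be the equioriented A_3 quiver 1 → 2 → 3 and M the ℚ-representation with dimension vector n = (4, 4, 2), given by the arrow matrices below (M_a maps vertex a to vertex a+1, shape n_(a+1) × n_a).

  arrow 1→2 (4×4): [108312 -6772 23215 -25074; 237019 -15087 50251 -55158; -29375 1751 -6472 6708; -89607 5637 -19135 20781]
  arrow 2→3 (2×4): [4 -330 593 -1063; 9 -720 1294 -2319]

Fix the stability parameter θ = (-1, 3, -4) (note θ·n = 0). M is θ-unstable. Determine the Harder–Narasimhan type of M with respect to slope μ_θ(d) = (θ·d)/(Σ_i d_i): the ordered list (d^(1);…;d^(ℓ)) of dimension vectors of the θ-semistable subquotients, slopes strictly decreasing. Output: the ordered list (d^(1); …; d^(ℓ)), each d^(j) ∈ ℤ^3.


Barcode: M ≅ I[1,1], I[1,2], I[1,3]^2, I[2,2]. HN layers by μ_θ (3 steps, strictly decreasing):
  μ^(1)=3; μ^(2)=-1/2; μ^(3)=-1

((0, 2, 0); (0, 2, 2); (4, 0, 0))


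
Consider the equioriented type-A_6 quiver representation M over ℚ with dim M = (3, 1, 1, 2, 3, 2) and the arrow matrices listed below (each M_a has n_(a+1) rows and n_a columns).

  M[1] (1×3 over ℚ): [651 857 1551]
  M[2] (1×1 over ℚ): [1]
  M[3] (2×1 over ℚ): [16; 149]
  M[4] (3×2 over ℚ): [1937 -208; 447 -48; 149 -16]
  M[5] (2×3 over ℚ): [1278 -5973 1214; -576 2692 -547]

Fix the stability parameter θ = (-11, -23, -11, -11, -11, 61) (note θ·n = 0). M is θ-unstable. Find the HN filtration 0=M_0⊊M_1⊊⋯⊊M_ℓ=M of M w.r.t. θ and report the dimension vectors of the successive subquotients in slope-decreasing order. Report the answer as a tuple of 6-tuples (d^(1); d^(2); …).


Via rank(M_{q-1}∘⋯∘M_p): M ≅ I[1,1]^2, I[1,4], I[4,6], I[5,5], I[5,6].
μ_θ-semistable layers: μ^(1)=61; μ^(2)=-11; μ^(3)=-17

((0, 0, 0, 0, 0, 2); (2, 0, 1, 2, 3, 0); (1, 1, 0, 0, 0, 0))


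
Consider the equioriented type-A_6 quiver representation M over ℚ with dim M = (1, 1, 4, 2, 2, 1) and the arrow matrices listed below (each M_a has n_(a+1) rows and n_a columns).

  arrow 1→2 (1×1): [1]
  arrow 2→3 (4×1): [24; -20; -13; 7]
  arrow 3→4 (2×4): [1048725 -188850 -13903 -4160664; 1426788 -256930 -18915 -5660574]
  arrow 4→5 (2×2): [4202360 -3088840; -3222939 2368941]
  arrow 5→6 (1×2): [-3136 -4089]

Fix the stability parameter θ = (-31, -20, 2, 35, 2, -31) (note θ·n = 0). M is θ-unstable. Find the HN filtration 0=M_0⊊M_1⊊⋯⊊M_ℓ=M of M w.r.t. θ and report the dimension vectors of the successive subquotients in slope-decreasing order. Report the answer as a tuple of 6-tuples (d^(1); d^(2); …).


Interval decomposition of M: I[1,4], I[3,3]^2, I[3,6], I[5,5].
HN type (ℓ=4): μ^(1)=35; μ^(2)=2; μ^(3)=-20; μ^(4)=-31

((0, 0, 0, 1, 0, 0); (0, 0, 4, 1, 2, 1); (0, 1, 0, 0, 0, 0); (1, 0, 0, 0, 0, 0))


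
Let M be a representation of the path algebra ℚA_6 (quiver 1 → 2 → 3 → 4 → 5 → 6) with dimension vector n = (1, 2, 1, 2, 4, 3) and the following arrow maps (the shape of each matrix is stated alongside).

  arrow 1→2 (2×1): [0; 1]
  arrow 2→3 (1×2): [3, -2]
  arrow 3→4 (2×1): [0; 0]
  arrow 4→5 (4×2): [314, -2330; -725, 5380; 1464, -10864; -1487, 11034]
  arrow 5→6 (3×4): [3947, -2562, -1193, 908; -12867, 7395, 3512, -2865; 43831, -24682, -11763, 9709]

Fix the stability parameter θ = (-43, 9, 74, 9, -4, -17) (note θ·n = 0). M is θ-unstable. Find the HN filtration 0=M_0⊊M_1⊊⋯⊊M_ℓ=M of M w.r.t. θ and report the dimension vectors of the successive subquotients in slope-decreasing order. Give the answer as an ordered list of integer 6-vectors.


Interval decomposition of M: I[1,3], I[2,2], I[4,6]^2, I[5,5], I[5,6].
HN type (ℓ=5): μ^(1)=74; μ^(2)=9; μ^(3)=-4; μ^(4)=-21/2; μ^(5)=-43

((0, 0, 1, 0, 0, 0); (0, 2, 0, 0, 0, 0); (0, 0, 0, 2, 3, 2); (0, 0, 0, 0, 1, 1); (1, 0, 0, 0, 0, 0))


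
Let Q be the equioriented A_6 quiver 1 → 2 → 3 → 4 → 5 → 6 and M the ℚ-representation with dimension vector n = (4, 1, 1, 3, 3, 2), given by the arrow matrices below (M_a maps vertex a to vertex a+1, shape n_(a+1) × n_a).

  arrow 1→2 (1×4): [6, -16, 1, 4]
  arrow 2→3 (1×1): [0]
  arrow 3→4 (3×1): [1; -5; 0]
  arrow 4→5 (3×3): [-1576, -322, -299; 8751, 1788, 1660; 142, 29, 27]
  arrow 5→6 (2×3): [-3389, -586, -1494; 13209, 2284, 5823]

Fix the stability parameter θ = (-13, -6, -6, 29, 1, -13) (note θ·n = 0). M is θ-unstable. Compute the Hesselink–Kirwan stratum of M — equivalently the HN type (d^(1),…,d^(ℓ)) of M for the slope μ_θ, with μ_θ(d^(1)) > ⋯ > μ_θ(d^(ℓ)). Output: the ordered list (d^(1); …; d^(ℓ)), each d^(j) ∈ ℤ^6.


Barcode: M ≅ I[1,1]^3, I[1,2], I[3,6], I[4,5], I[4,6]. HN layers by μ_θ (4 steps, strictly decreasing):
  μ^(1)=15; μ^(2)=17/3; μ^(3)=-6; μ^(4)=-13

((0, 0, 0, 1, 1, 0); (0, 0, 0, 2, 2, 2); (0, 1, 1, 0, 0, 0); (4, 0, 0, 0, 0, 0))


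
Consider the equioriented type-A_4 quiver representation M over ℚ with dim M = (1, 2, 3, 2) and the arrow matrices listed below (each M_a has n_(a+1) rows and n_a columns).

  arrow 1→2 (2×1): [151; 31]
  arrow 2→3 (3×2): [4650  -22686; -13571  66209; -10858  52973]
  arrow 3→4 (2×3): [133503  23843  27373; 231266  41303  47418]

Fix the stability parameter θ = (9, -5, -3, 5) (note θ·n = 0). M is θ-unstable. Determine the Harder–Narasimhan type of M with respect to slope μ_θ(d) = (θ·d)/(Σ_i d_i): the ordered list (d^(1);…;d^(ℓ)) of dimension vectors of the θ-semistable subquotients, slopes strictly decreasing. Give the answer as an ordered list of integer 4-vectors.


Via rank(M_{q-1}∘⋯∘M_p): M ≅ I[1,4], I[2,4], I[3,3].
μ_θ-semistable layers: μ^(1)=5; μ^(2)=1/3; μ^(3)=-3; μ^(4)=-5

((0, 0, 0, 2); (1, 1, 1, 0); (0, 0, 2, 0); (0, 1, 0, 0))


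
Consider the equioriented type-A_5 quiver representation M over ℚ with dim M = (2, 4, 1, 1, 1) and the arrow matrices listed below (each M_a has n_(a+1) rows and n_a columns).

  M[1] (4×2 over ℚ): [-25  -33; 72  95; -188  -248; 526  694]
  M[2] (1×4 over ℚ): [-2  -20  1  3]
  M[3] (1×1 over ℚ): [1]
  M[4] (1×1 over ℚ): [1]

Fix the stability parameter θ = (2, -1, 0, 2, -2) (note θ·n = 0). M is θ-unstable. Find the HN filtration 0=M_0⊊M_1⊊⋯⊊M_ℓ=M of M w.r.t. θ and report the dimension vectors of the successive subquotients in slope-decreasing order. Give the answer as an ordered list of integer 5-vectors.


Interval decomposition of M: I[1,2]^2, I[2,2], I[2,5].
HN type (ℓ=3): μ^(1)=1/2; μ^(2)=0; μ^(3)=-1

((2, 2, 0, 0, 0); (0, 0, 1, 1, 1); (0, 2, 0, 0, 0))


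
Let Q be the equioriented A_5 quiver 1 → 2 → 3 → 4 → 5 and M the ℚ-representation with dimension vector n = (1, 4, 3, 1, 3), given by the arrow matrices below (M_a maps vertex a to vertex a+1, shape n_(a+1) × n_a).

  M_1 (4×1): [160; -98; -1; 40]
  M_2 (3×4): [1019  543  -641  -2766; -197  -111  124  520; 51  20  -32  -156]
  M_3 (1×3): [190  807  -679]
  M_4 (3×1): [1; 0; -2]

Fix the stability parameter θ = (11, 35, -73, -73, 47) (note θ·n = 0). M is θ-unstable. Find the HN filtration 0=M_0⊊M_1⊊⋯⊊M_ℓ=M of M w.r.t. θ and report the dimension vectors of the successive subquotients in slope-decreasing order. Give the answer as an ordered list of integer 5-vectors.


Interval decomposition of M: I[1,3], I[2,2], I[2,3], I[2,5], I[5,5]^2.
HN type (ℓ=5): μ^(1)=47; μ^(2)=35; μ^(3)=-9; μ^(4)=-19; μ^(5)=-37

((0, 0, 0, 0, 3); (0, 1, 0, 0, 0); (1, 1, 1, 0, 0); (0, 1, 1, 0, 0); (0, 1, 1, 1, 0))


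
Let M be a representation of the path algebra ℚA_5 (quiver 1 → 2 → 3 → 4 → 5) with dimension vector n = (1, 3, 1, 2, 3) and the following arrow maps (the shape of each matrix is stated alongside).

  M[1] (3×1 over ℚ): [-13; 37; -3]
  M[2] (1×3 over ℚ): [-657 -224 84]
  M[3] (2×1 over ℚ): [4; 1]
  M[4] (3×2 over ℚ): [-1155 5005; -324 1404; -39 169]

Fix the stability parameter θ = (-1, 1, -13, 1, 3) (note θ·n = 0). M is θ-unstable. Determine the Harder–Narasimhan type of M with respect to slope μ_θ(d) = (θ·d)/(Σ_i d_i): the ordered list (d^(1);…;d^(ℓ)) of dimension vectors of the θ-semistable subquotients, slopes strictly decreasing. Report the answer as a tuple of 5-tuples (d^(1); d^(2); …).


Interval decomposition of M: I[1,5], I[2,2]^2, I[4,4], I[5,5]^2.
HN type (ℓ=3): μ^(1)=3; μ^(2)=1; μ^(3)=-13/3

((0, 0, 0, 0, 3); (0, 2, 0, 2, 0); (1, 1, 1, 0, 0))


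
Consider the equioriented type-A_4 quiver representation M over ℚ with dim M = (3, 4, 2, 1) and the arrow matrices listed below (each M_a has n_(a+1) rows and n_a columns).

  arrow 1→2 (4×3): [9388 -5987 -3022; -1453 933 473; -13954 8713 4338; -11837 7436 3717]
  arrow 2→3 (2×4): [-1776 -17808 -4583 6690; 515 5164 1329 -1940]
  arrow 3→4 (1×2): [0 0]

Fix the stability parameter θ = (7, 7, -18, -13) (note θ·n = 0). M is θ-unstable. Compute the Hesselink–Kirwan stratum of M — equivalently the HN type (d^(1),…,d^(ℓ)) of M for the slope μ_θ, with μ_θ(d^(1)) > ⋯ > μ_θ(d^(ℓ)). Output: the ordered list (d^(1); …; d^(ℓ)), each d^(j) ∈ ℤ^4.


Interval decomposition of M: I[1,2], I[1,3]^2, I[2,2], I[4,4].
HN type (ℓ=3): μ^(1)=7; μ^(2)=-4/3; μ^(3)=-13

((1, 2, 0, 0); (2, 2, 2, 0); (0, 0, 0, 1))


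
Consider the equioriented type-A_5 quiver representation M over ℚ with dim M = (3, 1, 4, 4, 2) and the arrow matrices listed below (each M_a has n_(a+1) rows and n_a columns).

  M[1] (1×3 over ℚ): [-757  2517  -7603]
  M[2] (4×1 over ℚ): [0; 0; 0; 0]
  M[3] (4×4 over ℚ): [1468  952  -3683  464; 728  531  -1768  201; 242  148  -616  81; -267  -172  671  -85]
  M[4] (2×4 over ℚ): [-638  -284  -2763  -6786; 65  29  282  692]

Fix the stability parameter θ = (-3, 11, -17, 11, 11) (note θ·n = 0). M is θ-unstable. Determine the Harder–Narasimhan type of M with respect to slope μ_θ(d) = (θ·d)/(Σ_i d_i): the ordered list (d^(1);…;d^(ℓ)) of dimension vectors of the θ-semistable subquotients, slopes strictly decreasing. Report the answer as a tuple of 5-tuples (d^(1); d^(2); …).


Barcode: M ≅ I[1,1]^2, I[1,2], I[3,4]^2, I[3,5]^2. HN layers by μ_θ (3 steps, strictly decreasing):
  μ^(1)=11; μ^(2)=-3; μ^(3)=-17

((0, 1, 0, 4, 2); (3, 0, 0, 0, 0); (0, 0, 4, 0, 0))


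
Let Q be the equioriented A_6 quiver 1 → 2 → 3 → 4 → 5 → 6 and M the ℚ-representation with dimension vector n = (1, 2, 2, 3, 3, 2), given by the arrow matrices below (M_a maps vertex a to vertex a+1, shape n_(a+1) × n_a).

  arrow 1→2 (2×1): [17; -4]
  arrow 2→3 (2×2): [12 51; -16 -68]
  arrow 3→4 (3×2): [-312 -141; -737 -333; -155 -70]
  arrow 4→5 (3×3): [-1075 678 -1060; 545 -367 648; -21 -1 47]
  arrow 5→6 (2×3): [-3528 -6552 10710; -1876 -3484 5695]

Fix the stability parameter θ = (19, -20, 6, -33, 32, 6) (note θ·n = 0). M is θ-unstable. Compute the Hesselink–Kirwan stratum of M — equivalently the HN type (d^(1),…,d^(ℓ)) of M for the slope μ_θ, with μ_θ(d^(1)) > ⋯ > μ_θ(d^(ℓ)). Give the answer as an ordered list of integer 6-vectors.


Barcode: M ≅ I[1,2], I[2,5], I[3,5], I[4,6], I[6,6]. HN layers by μ_θ (7 steps, strictly decreasing):
  μ^(1)=32; μ^(2)=19; μ^(3)=6; μ^(4)=-1/2; μ^(5)=-27/2; μ^(6)=-20; μ^(7)=-33

((0, 0, 0, 0, 2, 0); (0, 0, 0, 0, 1, 1); (0, 0, 0, 0, 0, 1); (1, 1, 0, 0, 0, 0); (0, 0, 2, 2, 0, 0); (0, 1, 0, 0, 0, 0); (0, 0, 0, 1, 0, 0))


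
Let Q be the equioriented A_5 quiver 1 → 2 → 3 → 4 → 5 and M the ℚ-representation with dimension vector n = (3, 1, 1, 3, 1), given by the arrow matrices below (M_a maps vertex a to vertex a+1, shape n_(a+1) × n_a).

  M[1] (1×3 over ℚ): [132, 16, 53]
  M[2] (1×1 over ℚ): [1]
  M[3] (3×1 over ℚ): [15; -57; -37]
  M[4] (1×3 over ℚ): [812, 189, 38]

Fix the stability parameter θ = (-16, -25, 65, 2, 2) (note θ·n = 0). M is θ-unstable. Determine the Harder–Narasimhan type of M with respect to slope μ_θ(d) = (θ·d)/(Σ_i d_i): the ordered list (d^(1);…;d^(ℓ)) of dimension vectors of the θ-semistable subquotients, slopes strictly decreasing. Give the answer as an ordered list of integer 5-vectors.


Via rank(M_{q-1}∘⋯∘M_p): M ≅ I[1,1]^2, I[1,5], I[4,4]^2.
μ_θ-semistable layers: μ^(1)=23; μ^(2)=2; μ^(3)=-16; μ^(4)=-41/2

((0, 0, 1, 1, 1); (0, 0, 0, 2, 0); (2, 0, 0, 0, 0); (1, 1, 0, 0, 0))


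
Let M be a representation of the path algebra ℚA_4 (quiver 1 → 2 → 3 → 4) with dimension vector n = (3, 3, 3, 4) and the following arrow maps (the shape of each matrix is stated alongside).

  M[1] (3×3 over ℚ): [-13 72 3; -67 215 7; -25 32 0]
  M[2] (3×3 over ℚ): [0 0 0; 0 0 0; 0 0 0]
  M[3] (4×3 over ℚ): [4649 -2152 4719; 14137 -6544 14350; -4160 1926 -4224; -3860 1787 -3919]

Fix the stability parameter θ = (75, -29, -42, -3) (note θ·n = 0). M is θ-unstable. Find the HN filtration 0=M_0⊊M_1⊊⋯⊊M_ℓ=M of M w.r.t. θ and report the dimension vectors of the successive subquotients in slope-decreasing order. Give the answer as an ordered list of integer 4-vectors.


Interval decomposition of M: I[1,2]^3, I[3,4]^3, I[4,4].
HN type (ℓ=3): μ^(1)=23; μ^(2)=-3; μ^(3)=-42

((3, 3, 0, 0); (0, 0, 0, 4); (0, 0, 3, 0))


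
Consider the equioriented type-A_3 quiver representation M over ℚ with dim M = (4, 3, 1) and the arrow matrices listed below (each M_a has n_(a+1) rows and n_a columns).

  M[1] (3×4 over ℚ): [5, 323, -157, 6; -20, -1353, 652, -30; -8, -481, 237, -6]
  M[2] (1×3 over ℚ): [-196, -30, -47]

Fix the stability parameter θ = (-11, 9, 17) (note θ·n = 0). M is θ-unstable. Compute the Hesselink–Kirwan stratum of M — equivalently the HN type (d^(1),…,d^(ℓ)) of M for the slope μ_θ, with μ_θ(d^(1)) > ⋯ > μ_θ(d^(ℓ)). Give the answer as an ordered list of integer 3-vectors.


Via rank(M_{q-1}∘⋯∘M_p): M ≅ I[1,1], I[1,2]^2, I[1,3].
μ_θ-semistable layers: μ^(1)=17; μ^(2)=9; μ^(3)=-11

((0, 0, 1); (0, 3, 0); (4, 0, 0))


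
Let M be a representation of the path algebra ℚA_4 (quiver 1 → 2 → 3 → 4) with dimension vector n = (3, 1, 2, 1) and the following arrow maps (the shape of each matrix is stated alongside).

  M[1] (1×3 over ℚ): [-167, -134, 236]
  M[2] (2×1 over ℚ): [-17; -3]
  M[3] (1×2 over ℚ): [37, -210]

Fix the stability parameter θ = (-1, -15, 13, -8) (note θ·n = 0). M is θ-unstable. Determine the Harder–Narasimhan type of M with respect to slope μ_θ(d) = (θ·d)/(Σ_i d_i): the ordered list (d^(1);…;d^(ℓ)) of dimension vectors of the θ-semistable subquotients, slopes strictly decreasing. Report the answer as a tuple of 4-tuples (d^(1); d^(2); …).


Via rank(M_{q-1}∘⋯∘M_p): M ≅ I[1,1]^2, I[1,4], I[3,3].
μ_θ-semistable layers: μ^(1)=13; μ^(2)=5/2; μ^(3)=-1; μ^(4)=-8

((0, 0, 1, 0); (0, 0, 1, 1); (2, 0, 0, 0); (1, 1, 0, 0))


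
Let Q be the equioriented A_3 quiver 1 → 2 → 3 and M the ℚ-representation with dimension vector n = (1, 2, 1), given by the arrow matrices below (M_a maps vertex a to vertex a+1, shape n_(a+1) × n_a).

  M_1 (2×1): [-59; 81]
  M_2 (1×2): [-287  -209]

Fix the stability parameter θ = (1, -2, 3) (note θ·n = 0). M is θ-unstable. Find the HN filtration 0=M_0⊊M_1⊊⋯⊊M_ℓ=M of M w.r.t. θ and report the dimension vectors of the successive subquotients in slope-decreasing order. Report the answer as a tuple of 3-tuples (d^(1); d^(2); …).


Interval decomposition of M: I[1,3], I[2,2].
HN type (ℓ=3): μ^(1)=3; μ^(2)=-1/2; μ^(3)=-2

((0, 0, 1); (1, 1, 0); (0, 1, 0))


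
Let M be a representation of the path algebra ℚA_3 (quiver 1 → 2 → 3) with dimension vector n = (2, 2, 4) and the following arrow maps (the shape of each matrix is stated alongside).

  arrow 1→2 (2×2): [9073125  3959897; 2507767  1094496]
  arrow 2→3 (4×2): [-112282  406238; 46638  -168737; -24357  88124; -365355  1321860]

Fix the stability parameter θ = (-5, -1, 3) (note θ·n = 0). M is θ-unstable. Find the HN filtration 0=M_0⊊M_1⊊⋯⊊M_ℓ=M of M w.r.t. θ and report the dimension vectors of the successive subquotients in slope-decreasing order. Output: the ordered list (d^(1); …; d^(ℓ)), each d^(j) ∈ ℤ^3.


Interval decomposition of M: I[1,3]^2, I[3,3]^2.
HN type (ℓ=3): μ^(1)=3; μ^(2)=-1; μ^(3)=-5

((0, 0, 4); (0, 2, 0); (2, 0, 0))


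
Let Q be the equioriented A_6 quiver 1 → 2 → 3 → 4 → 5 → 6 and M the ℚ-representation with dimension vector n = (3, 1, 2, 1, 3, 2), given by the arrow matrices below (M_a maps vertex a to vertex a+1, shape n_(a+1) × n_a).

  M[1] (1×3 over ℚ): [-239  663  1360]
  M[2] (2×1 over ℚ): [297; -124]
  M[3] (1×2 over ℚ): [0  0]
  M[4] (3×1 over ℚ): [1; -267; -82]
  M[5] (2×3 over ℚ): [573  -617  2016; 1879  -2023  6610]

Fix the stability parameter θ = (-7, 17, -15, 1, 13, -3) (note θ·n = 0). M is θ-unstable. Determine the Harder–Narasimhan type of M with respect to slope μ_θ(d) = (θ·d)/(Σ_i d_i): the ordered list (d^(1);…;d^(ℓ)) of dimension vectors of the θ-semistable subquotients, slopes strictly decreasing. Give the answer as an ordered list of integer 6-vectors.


Interval decomposition of M: I[1,1]^2, I[1,3], I[3,3], I[4,5], I[5,6]^2.
HN type (ℓ=5): μ^(1)=13; μ^(2)=5; μ^(3)=1; μ^(4)=-7; μ^(5)=-15

((0, 0, 0, 0, 1, 0); (0, 0, 0, 0, 2, 2); (0, 1, 1, 1, 0, 0); (3, 0, 0, 0, 0, 0); (0, 0, 1, 0, 0, 0))


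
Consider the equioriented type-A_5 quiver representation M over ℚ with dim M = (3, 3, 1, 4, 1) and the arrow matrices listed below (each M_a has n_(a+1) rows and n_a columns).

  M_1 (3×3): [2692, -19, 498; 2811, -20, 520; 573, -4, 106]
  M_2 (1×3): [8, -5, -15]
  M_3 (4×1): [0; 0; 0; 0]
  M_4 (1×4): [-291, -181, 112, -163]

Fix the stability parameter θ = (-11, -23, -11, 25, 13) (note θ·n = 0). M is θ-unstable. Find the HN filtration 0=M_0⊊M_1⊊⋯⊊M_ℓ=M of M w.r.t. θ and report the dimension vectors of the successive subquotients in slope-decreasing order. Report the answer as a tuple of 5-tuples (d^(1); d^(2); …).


Interval decomposition of M: I[1,2]^2, I[1,3], I[4,4]^3, I[4,5].
HN type (ℓ=4): μ^(1)=25; μ^(2)=19; μ^(3)=-11; μ^(4)=-17

((0, 0, 0, 3, 0); (0, 0, 0, 1, 1); (0, 0, 1, 0, 0); (3, 3, 0, 0, 0))


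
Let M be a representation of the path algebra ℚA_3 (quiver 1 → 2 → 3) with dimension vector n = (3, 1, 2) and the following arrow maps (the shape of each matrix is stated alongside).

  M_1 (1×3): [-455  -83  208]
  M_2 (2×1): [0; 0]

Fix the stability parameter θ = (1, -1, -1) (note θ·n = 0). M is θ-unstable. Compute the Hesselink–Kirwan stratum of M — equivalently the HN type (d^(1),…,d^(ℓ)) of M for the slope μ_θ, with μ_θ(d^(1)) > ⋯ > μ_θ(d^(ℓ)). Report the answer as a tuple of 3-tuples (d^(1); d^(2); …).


Via rank(M_{q-1}∘⋯∘M_p): M ≅ I[1,1]^2, I[1,2], I[3,3]^2.
μ_θ-semistable layers: μ^(1)=1; μ^(2)=0; μ^(3)=-1

((2, 0, 0); (1, 1, 0); (0, 0, 2))


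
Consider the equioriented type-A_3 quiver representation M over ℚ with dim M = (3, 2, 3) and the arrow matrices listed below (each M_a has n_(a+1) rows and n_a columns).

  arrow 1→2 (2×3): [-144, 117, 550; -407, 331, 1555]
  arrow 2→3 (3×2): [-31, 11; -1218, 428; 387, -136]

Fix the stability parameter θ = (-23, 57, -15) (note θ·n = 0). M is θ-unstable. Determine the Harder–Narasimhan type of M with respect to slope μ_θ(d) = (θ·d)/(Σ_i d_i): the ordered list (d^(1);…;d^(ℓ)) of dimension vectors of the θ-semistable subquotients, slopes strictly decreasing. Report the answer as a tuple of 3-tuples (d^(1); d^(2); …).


Barcode: M ≅ I[1,1], I[1,3]^2, I[3,3]. HN layers by μ_θ (3 steps, strictly decreasing):
  μ^(1)=21; μ^(2)=-15; μ^(3)=-23

((0, 2, 2); (0, 0, 1); (3, 0, 0))


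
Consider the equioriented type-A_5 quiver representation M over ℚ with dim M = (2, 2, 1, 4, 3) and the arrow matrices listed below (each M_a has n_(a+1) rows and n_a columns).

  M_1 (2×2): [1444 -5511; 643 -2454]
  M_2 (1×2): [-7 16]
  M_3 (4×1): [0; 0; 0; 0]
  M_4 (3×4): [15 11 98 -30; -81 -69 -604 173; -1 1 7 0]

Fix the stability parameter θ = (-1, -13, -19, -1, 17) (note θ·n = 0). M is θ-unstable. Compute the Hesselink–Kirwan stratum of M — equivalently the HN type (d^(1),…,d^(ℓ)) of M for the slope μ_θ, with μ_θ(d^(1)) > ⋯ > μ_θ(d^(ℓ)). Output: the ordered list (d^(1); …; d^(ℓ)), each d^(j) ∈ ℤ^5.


Interval decomposition of M: I[1,2], I[1,3], I[4,4], I[4,5]^3.
HN type (ℓ=4): μ^(1)=17; μ^(2)=-1; μ^(3)=-7; μ^(4)=-11

((0, 0, 0, 0, 3); (0, 0, 0, 4, 0); (1, 1, 0, 0, 0); (1, 1, 1, 0, 0))


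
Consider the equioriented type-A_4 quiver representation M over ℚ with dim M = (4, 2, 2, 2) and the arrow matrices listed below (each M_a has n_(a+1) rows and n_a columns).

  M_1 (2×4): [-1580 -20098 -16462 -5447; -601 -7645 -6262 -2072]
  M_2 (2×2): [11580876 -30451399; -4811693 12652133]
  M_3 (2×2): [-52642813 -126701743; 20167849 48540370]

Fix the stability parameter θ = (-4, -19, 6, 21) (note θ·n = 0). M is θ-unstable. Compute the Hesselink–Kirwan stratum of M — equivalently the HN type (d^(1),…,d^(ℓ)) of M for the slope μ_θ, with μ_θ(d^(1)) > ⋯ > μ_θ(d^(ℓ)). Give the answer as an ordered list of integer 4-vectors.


Barcode: M ≅ I[1,1]^2, I[1,4]^2. HN layers by μ_θ (4 steps, strictly decreasing):
  μ^(1)=21; μ^(2)=6; μ^(3)=-4; μ^(4)=-23/2

((0, 0, 0, 2); (0, 0, 2, 0); (2, 0, 0, 0); (2, 2, 0, 0))


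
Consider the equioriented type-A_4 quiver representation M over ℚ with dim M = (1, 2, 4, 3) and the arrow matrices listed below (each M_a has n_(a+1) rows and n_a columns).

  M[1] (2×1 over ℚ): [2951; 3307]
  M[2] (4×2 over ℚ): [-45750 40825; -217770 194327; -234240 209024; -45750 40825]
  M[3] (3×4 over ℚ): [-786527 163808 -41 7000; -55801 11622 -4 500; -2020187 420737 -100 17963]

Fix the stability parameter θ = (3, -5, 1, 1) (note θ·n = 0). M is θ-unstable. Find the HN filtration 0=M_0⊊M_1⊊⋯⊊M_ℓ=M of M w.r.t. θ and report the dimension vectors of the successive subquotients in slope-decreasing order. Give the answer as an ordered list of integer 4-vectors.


Barcode: M ≅ I[1,4], I[2,2], I[3,3], I[3,4]^2. HN layers by μ_θ (3 steps, strictly decreasing):
  μ^(1)=1; μ^(2)=-1; μ^(3)=-5

((0, 0, 4, 3); (1, 1, 0, 0); (0, 1, 0, 0))


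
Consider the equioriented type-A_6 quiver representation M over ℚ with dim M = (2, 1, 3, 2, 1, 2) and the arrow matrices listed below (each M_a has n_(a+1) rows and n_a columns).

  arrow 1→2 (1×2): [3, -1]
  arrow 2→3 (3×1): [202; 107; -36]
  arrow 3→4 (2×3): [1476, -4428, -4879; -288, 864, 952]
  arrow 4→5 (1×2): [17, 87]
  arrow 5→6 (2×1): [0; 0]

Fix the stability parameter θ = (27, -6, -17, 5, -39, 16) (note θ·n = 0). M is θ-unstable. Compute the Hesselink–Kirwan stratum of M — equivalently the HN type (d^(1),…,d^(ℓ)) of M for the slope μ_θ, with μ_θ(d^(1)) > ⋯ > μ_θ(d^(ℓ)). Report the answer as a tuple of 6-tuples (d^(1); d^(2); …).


Interval decomposition of M: I[1,1], I[1,3], I[3,3], I[3,5], I[4,4], I[6,6]^2.
HN type (ℓ=5): μ^(1)=27; μ^(2)=16; μ^(3)=5; μ^(4)=4/3; μ^(5)=-17

((1, 0, 0, 0, 0, 0); (0, 0, 0, 0, 0, 2); (0, 0, 0, 1, 0, 0); (1, 1, 1, 0, 0, 0); (0, 0, 2, 1, 1, 0))


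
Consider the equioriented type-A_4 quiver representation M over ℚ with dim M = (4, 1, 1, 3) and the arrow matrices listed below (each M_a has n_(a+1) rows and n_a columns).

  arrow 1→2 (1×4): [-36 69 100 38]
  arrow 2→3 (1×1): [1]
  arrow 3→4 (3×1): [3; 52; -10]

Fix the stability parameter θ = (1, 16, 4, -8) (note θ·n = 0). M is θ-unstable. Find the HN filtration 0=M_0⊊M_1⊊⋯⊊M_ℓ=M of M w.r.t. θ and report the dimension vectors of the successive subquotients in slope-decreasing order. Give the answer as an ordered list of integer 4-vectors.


Barcode: M ≅ I[1,1]^3, I[1,4], I[4,4]^2. HN layers by μ_θ (3 steps, strictly decreasing):
  μ^(1)=4; μ^(2)=1; μ^(3)=-8

((0, 1, 1, 1); (4, 0, 0, 0); (0, 0, 0, 2))


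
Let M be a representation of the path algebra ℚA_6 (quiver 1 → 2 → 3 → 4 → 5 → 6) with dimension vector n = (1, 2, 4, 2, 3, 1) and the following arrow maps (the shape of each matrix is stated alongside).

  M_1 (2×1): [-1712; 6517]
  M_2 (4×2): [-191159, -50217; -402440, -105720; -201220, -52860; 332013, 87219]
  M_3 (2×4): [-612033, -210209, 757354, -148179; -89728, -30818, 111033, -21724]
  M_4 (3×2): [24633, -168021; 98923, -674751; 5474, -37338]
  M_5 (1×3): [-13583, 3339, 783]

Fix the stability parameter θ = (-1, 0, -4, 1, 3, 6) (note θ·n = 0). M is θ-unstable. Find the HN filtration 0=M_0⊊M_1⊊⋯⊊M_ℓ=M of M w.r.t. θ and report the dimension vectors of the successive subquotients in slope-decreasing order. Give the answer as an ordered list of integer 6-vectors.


Barcode: M ≅ I[1,3], I[2,2], I[3,3], I[3,4], I[3,5], I[5,5], I[5,6]. HN layers by μ_θ (6 steps, strictly decreasing):
  μ^(1)=6; μ^(2)=3; μ^(3)=1; μ^(4)=0; μ^(5)=-5/3; μ^(6)=-4

((0, 0, 0, 0, 0, 1); (0, 0, 0, 0, 3, 0); (0, 0, 0, 2, 0, 0); (0, 1, 0, 0, 0, 0); (1, 1, 1, 0, 0, 0); (0, 0, 3, 0, 0, 0))


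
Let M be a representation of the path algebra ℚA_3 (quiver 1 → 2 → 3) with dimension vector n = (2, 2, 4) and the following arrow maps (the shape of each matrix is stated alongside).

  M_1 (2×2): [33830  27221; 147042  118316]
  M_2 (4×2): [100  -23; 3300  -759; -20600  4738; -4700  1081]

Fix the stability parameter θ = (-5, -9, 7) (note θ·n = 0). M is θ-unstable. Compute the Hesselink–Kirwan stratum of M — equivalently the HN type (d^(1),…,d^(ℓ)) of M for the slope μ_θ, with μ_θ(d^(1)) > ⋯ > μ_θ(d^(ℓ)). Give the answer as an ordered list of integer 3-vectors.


Interval decomposition of M: I[1,2], I[1,3], I[3,3]^3.
HN type (ℓ=2): μ^(1)=7; μ^(2)=-7

((0, 0, 4); (2, 2, 0))


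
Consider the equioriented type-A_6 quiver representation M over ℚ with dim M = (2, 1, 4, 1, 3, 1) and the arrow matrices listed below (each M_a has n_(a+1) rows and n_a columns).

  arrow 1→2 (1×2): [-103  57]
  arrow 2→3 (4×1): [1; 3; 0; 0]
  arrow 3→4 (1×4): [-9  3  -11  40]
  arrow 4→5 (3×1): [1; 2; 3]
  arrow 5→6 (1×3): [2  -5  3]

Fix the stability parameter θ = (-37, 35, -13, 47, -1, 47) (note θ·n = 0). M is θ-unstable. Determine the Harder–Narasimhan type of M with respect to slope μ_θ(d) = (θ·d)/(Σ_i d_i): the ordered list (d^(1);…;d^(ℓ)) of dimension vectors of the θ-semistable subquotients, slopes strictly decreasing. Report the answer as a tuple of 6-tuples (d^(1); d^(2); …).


Barcode: M ≅ I[1,1], I[1,3], I[3,3]^2, I[3,6], I[5,5]^2. HN layers by μ_θ (6 steps, strictly decreasing):
  μ^(1)=47; μ^(2)=23; μ^(3)=11; μ^(4)=-1; μ^(5)=-13; μ^(6)=-37

((0, 0, 0, 0, 0, 1); (0, 0, 0, 1, 1, 0); (0, 1, 1, 0, 0, 0); (0, 0, 0, 0, 2, 0); (0, 0, 3, 0, 0, 0); (2, 0, 0, 0, 0, 0))


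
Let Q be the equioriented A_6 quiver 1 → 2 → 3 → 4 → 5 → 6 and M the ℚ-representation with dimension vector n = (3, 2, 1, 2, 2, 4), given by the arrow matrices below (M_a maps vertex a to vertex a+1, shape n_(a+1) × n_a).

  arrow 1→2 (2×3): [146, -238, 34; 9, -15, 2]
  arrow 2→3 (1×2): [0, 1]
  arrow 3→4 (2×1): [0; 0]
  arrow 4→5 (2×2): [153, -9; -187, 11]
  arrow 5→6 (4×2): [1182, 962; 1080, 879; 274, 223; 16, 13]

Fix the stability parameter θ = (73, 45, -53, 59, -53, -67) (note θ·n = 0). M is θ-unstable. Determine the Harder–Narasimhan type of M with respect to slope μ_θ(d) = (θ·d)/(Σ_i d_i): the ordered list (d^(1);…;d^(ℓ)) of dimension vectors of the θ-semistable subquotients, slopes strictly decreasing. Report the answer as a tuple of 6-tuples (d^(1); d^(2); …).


Interval decomposition of M: I[1,1], I[1,2], I[1,3], I[4,4], I[4,6], I[5,6], I[6,6]^2.
HN type (ℓ=6): μ^(1)=73; μ^(2)=59; μ^(3)=65/3; μ^(4)=-61/3; μ^(5)=-60; μ^(6)=-67

((1, 0, 0, 0, 0, 0); (1, 1, 0, 1, 0, 0); (1, 1, 1, 0, 0, 0); (0, 0, 0, 1, 1, 1); (0, 0, 0, 0, 1, 1); (0, 0, 0, 0, 0, 2))


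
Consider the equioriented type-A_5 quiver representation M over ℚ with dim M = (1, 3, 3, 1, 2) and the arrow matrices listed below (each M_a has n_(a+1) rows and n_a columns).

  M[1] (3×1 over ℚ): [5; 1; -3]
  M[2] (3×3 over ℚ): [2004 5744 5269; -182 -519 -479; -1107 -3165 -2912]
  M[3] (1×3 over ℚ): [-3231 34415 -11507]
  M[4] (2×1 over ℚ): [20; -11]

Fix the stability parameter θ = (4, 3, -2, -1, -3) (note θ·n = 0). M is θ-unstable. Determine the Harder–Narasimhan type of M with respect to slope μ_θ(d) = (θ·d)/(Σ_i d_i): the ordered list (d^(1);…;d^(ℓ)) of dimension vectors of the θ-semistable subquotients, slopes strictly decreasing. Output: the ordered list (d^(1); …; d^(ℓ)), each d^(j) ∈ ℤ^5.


Interval decomposition of M: I[1,5], I[2,3]^2, I[5,5].
HN type (ℓ=3): μ^(1)=1/2; μ^(2)=1/5; μ^(3)=-3

((0, 2, 2, 0, 0); (1, 1, 1, 1, 1); (0, 0, 0, 0, 1))


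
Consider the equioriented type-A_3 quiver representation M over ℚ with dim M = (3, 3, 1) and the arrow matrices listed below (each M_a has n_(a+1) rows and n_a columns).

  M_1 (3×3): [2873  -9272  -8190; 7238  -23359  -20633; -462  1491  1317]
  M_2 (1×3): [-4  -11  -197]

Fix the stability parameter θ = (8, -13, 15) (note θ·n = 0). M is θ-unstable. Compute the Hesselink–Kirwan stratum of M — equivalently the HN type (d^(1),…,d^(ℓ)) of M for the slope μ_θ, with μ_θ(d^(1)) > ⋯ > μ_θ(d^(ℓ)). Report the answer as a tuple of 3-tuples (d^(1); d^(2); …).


Barcode: M ≅ I[1,1], I[1,2], I[1,3], I[2,2]. HN layers by μ_θ (4 steps, strictly decreasing):
  μ^(1)=15; μ^(2)=8; μ^(3)=-5/2; μ^(4)=-13

((0, 0, 1); (1, 0, 0); (2, 2, 0); (0, 1, 0))


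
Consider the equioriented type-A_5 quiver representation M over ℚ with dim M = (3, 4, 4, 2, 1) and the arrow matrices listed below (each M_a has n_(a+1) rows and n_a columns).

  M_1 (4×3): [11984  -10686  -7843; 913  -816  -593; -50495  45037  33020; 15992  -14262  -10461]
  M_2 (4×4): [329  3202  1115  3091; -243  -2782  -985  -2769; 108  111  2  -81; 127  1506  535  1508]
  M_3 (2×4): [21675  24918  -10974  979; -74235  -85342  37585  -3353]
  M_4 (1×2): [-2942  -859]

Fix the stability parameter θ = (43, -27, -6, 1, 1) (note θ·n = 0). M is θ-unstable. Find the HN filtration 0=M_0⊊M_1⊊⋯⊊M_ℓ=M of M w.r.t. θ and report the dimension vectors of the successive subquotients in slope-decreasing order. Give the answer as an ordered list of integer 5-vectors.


Via rank(M_{q-1}∘⋯∘M_p): M ≅ I[1,3], I[1,4], I[1,5], I[2,2], I[3,3].
μ_θ-semistable layers: μ^(1)=10/3; μ^(2)=11/4; μ^(3)=12/5; μ^(4)=-6; μ^(5)=-27

((1, 1, 1, 0, 0); (1, 1, 1, 1, 0); (1, 1, 1, 1, 1); (0, 0, 1, 0, 0); (0, 1, 0, 0, 0))


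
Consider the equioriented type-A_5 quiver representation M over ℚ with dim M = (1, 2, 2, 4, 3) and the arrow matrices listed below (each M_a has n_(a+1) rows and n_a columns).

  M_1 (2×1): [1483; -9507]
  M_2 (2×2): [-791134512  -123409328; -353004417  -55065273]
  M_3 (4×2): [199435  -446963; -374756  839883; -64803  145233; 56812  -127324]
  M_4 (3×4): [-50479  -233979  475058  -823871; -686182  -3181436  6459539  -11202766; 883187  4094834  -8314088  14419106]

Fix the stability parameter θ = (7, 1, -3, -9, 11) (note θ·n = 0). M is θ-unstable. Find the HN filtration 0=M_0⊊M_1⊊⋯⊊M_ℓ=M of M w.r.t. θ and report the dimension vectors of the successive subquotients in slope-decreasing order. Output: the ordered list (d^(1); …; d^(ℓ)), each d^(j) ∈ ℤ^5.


Barcode: M ≅ I[1,2], I[2,5], I[3,5], I[4,4], I[4,5]. HN layers by μ_θ (5 steps, strictly decreasing):
  μ^(1)=11; μ^(2)=4; μ^(3)=-11/3; μ^(4)=-6; μ^(5)=-9

((0, 0, 0, 0, 3); (1, 1, 0, 0, 0); (0, 1, 1, 1, 0); (0, 0, 1, 1, 0); (0, 0, 0, 2, 0))


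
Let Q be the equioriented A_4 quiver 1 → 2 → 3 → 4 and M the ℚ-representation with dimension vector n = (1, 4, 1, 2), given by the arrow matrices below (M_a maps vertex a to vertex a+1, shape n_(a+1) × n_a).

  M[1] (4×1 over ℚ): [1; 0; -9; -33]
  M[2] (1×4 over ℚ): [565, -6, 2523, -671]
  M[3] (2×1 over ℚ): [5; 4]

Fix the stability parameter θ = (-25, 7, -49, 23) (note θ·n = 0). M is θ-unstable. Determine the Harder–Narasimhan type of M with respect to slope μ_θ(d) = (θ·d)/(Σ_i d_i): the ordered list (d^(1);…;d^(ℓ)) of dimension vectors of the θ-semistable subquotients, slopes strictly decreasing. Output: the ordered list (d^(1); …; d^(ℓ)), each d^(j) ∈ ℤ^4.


Via rank(M_{q-1}∘⋯∘M_p): M ≅ I[1,4], I[2,2]^3, I[4,4].
μ_θ-semistable layers: μ^(1)=23; μ^(2)=7; μ^(3)=-21; μ^(4)=-25

((0, 0, 0, 2); (0, 3, 0, 0); (0, 1, 1, 0); (1, 0, 0, 0))


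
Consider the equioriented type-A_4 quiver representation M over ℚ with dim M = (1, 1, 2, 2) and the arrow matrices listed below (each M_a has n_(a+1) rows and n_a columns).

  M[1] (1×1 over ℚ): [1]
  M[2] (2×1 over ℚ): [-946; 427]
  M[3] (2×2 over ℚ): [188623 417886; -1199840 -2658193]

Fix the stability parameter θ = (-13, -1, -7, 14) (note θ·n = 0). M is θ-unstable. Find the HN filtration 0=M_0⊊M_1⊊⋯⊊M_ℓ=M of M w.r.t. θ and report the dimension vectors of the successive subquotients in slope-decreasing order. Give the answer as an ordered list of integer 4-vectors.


Interval decomposition of M: I[1,4], I[3,4].
HN type (ℓ=4): μ^(1)=14; μ^(2)=-4; μ^(3)=-7; μ^(4)=-13

((0, 0, 0, 2); (0, 1, 1, 0); (0, 0, 1, 0); (1, 0, 0, 0))


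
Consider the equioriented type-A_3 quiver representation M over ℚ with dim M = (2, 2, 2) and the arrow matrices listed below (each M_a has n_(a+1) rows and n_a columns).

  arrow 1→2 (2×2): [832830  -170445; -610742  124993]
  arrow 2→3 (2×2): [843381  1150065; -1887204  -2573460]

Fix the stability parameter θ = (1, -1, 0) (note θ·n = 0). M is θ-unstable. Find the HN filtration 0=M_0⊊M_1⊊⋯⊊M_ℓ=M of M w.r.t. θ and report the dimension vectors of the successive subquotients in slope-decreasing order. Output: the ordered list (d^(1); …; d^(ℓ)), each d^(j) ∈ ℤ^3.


Via rank(M_{q-1}∘⋯∘M_p): M ≅ I[1,1], I[1,2], I[2,3], I[3,3].
μ_θ-semistable layers: μ^(1)=1; μ^(2)=0; μ^(3)=-1

((1, 0, 0); (1, 1, 2); (0, 1, 0))


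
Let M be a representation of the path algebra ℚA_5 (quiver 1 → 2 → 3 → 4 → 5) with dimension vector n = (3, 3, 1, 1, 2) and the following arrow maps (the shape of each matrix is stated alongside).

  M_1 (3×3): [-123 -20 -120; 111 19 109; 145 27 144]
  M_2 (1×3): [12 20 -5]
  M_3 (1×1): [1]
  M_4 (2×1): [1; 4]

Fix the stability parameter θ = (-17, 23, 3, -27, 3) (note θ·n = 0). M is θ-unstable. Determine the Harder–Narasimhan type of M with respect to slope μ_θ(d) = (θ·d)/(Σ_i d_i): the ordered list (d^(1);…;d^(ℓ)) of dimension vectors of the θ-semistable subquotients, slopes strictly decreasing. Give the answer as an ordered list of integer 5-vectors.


Interval decomposition of M: I[1,2]^2, I[1,5], I[5,5].
HN type (ℓ=4): μ^(1)=23; μ^(2)=3; μ^(3)=-1/3; μ^(4)=-17

((0, 2, 0, 0, 0); (0, 0, 0, 0, 2); (0, 1, 1, 1, 0); (3, 0, 0, 0, 0))


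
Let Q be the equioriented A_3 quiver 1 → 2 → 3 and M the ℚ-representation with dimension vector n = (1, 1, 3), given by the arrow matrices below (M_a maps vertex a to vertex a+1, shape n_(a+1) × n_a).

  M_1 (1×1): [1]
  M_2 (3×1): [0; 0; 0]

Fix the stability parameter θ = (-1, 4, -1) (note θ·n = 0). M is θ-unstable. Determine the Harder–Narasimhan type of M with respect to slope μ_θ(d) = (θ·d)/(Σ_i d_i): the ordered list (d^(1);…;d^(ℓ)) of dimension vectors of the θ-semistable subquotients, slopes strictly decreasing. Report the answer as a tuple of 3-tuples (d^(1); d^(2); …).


Barcode: M ≅ I[1,2], I[3,3]^3. HN layers by μ_θ (2 steps, strictly decreasing):
  μ^(1)=4; μ^(2)=-1

((0, 1, 0); (1, 0, 3))


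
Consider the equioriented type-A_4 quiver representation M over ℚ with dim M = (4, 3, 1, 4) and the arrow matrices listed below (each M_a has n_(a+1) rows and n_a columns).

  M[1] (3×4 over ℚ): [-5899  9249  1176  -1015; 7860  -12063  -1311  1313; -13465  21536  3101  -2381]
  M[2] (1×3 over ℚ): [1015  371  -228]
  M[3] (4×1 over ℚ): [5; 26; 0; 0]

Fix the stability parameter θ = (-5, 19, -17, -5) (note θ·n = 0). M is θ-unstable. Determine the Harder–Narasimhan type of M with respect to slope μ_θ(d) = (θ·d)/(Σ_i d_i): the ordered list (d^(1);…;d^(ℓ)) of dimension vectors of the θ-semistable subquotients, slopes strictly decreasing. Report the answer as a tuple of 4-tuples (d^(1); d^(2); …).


Barcode: M ≅ I[1,1], I[1,2]^2, I[1,4], I[4,4]^3. HN layers by μ_θ (3 steps, strictly decreasing):
  μ^(1)=19; μ^(2)=-1; μ^(3)=-5

((0, 2, 0, 0); (0, 1, 1, 1); (4, 0, 0, 3))


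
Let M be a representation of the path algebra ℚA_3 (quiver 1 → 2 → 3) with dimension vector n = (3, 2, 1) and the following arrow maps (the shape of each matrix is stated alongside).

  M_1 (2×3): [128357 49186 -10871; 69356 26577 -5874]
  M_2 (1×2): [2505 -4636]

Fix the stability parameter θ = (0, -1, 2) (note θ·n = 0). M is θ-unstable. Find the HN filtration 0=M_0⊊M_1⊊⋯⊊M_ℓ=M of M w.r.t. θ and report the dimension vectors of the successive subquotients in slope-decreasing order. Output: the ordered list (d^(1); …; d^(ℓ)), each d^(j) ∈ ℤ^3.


Barcode: M ≅ I[1,1], I[1,2], I[1,3]. HN layers by μ_θ (3 steps, strictly decreasing):
  μ^(1)=2; μ^(2)=0; μ^(3)=-1/2

((0, 0, 1); (1, 0, 0); (2, 2, 0))


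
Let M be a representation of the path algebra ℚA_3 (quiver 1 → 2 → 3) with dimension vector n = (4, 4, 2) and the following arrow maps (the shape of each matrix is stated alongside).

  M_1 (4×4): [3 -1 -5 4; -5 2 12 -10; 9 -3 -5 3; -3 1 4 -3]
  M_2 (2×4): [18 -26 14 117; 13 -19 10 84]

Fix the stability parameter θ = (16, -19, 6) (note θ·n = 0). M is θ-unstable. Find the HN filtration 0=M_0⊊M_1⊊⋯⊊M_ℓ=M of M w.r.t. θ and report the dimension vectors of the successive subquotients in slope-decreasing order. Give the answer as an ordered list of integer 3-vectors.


Interval decomposition of M: I[1,2]^2, I[1,3]^2.
HN type (ℓ=2): μ^(1)=6; μ^(2)=-3/2

((0, 0, 2); (4, 4, 0))


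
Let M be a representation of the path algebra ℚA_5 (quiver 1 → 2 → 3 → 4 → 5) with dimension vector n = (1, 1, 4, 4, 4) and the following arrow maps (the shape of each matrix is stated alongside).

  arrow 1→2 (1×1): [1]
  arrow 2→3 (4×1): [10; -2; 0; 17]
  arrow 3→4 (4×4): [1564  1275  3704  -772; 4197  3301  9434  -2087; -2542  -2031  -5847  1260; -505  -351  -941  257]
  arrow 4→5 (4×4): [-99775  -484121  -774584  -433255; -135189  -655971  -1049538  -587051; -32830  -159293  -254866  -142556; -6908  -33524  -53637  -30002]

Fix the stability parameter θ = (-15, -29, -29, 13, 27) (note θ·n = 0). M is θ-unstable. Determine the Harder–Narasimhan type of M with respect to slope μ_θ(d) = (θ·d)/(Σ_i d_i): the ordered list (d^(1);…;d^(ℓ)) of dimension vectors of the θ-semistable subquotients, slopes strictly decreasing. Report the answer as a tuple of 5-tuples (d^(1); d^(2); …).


Barcode: M ≅ I[1,5], I[3,5]^3. HN layers by μ_θ (4 steps, strictly decreasing):
  μ^(1)=27; μ^(2)=13; μ^(3)=-73/3; μ^(4)=-29

((0, 0, 0, 0, 4); (0, 0, 0, 4, 0); (1, 1, 1, 0, 0); (0, 0, 3, 0, 0))


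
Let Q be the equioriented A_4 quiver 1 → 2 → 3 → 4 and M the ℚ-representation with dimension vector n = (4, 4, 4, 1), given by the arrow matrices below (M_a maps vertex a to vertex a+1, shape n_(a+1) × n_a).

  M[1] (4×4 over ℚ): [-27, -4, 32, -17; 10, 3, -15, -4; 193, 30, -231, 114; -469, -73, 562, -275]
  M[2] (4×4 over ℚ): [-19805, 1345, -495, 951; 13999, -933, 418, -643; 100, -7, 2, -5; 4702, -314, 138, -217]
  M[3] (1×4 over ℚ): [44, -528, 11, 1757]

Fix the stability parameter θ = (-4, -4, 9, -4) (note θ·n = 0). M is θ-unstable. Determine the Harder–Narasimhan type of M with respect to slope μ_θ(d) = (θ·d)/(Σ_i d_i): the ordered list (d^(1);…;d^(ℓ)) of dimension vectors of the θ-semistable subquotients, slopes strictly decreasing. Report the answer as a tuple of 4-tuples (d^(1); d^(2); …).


Barcode: M ≅ I[1,3]^3, I[1,4]. HN layers by μ_θ (3 steps, strictly decreasing):
  μ^(1)=9; μ^(2)=5/2; μ^(3)=-4

((0, 0, 3, 0); (0, 0, 1, 1); (4, 4, 0, 0))
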